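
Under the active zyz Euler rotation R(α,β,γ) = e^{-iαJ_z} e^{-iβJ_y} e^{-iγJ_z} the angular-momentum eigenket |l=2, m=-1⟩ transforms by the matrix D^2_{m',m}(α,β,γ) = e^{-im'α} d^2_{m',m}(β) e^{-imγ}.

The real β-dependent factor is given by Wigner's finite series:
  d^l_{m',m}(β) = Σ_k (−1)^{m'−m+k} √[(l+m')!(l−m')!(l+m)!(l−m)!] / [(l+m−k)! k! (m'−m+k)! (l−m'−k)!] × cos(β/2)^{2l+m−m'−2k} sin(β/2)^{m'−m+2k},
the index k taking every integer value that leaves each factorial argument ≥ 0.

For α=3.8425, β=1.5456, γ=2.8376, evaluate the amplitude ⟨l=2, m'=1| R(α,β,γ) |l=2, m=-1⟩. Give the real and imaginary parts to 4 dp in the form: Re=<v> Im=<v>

First d^2_{1,-1}(β=1.5456), then the phase factors e^{-i(1)α} and e^{-i(-1)γ}:
Half-angle: c=0.715959, s=0.698143. N=√(6·1·1·6)=6.000000
k∈{0,1} keeps every argument non-negative
  k=0: (−1)^2·6.0000/(2)·0.7160^2·0.6981^2 = +0.749524
  k=1: (−1)^3·6.0000/(6)·0.7160^0·0.6981^4 = -0.237562
d^2_{1,-1}(1.5456) = +0.749524 -0.237562 = +0.511962
D = (-0.764257+0.644911i)·(+0.511962)·(-0.954149+0.299332i) = +0.274500-0.432151i

Re=0.2745 Im=-0.4322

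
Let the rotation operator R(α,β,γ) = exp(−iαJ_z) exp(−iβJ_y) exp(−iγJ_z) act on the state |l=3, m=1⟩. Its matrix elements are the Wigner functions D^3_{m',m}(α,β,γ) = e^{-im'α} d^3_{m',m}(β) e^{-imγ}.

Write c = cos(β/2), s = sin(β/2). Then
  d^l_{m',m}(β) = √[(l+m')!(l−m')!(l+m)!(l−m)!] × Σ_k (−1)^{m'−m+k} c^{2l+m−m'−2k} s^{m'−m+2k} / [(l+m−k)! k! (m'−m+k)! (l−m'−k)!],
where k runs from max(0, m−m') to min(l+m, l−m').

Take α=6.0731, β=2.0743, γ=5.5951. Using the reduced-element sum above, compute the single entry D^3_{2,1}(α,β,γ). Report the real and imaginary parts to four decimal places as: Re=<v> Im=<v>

Split into d^3_{2,1}(β=2.0743) × two z-phases.
c=cos(2.0743/2)=0.508676, s=sin(2.0743/2)=0.860958; N=√[120·1·24·2]=75.894664
The bounds max(0,m−m')=0 and min(l+m,l−m')=1 give 2 terms
  k=0: (−1)^1·75.8947/(24)·0.5087^5·0.8610^1 = -0.092723
  k=1: (−1)^2·75.8947/(12)·0.5087^3·0.8610^3 = +0.531251
d^3_{2,1}(2.0743) = -0.092723 +0.531251 = +0.438528
Attach z-rotation phases: D = e^{-i(2)(6.0731)}·(+0.438528)·e^{-i(1)(5.5951)} = +0.195681+0.392448i

Re=0.1957 Im=0.3924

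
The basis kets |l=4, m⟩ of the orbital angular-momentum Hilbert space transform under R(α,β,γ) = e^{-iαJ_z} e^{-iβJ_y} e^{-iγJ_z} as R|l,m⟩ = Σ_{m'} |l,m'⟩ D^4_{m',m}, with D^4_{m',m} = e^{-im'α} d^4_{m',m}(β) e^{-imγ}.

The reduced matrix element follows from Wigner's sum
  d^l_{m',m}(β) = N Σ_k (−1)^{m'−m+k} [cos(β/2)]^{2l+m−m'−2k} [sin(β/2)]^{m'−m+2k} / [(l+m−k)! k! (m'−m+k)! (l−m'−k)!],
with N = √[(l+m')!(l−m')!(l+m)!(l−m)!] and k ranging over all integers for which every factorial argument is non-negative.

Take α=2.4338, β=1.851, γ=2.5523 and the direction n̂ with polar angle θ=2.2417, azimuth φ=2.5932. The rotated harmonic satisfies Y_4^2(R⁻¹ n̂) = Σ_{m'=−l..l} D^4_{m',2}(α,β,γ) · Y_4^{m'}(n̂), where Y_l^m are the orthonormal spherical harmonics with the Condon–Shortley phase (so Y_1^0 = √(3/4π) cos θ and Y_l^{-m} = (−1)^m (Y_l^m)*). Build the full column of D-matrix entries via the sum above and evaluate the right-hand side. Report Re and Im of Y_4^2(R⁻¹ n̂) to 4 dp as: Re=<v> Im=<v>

Re=-0.0615 Im=0.2572

Need the full column D^4_{m',2} for m'=−4..4 at α=2.4338, β=1.851, γ=2.5523.
cos(β/2)=0.601435, sin(β/2)=0.798922
d^4_{-4,2}: single k=6 term ⇒ +0.497716;  D = -0.040662-0.496052i
d^4_{-3,2}: k∈[5..6] ⇒ +0.794827 -0.467500 = +0.327327;  D = -0.191784+0.265257i
d^4_{-2,2}: k∈[4..6] ⇒ +0.799582 -1.128714 +0.165971 = -0.163160;  D = -0.158599+0.038308i
d^4_{-1,2}: k∈[3..5] ⇒ +0.567508 -1.502082 +0.530096 = -0.404479;  D = +0.360475+0.183469i
d^4_{0,2}: k∈[2..4] ⇒ +0.286591 -1.348534 +0.892327 = -0.169617;  D = -0.064833-0.156737i
d^4_{1,2}: k∈[1..3] ⇒ +0.096486 -0.851261 +1.001388 = +0.246612;  D = +0.076541-0.234433i
d^4_{2,2}: k∈[0..2] ⇒ +0.017120 -0.362512 +0.799582 = +0.454191;  D = -0.387819+0.236401i
d^4_{3,2}: k∈[0..1] ⇒ -0.085092 +0.450445 = +0.365353;  D = +0.360665+0.058341i
d^4_{4,2}: single k=0 term ⇒ +0.159853;  D = -0.103302-0.121991i
Y_4^{m'}(θ=2.2417,φ=2.5932) and Σ D·Y over m':
  (-0.0407-0.4961i)·(-0.0972+0.1353i)  (-0.1918+0.2653i)·(-0.0278+0.3729i)  (-0.1586+0.0383i)·(+0.1598+0.3114i)  (+0.3605+0.1835i)·(-0.0579-0.0354i)  (-0.0648-0.1567i)·(-0.3561+0.0000i)  (+0.0765-0.2344i)·(+0.0579-0.0354i)  (-0.3878+0.2364i)·(+0.1598-0.3114i)  (+0.3607+0.0583i)·(+0.0278+0.3729i)  (-0.1033-0.1220i)·(-0.0972-0.1353i)
Y_4^2(R⁻¹ n̂) = -0.061482+0.257193i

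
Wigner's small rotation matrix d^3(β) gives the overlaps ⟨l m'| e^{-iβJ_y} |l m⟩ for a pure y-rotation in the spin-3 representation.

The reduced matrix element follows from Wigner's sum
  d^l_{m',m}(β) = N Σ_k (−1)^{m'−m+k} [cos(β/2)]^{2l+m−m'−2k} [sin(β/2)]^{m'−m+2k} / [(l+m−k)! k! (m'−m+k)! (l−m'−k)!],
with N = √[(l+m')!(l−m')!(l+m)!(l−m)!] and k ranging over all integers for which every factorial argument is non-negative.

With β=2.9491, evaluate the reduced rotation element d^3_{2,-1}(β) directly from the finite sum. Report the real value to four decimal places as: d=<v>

d=0.2914

d^3_{2,-1}(β=2.9491) via Wigner's sum:
With c≡cos(β/2)=0.096098 and s≡sin(β/2)=0.995372, N=[120·1·2·24]^{1/2}=75.894664
k: max(0,(-1)−(2))=0 … min(3+(-1),3−(2))=1
  k=0: (−1)^3·75.8947/(12)·0.0961^3·0.9954^3 = -0.005535
  k=1: (−1)^4·75.8947/(24)·0.0961^1·0.9954^5 = +0.296921
d^3_{2,-1}(2.9491) = -0.005535 +0.296921 = +0.291385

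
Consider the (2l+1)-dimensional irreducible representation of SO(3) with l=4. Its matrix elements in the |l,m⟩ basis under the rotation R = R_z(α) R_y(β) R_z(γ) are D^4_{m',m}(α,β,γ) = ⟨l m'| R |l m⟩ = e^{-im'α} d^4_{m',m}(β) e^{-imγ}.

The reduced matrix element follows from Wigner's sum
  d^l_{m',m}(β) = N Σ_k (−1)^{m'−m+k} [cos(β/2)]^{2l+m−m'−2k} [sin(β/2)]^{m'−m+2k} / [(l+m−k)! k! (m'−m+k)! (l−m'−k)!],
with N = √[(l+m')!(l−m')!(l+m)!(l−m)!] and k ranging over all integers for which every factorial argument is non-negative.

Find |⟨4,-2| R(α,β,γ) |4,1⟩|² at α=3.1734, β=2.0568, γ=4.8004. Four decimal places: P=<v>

Split into d^4_{-2,1}(β=2.0568) × two z-phases.
With c≡cos(β/2)=0.516190 and s≡sin(β/2)=0.856474, N=[2·720·120·6]^{1/2}=1018.233765
k∈{3,4,5} keeps every argument non-negative
  k=3: (−1)^0·1018.2338/(72)·0.5162^5·0.8565^3 = +0.325616
  k=4: (−1)^1·1018.2338/(48)·0.5162^3·0.8565^5 = -1.344640
  k=5: (−1)^2·1018.2338/(240)·0.5162^1·0.8565^7 = +0.740365
d^4_{-2,1}(2.0568) = +0.325616 -1.344640 +0.740365 = -0.278660
|D^4_{-2,1}|² = |d^4_{-2,1}(β)|² = (-0.278660)² = 0.077651 (the z-rotation phases have unit modulus)

P=0.0777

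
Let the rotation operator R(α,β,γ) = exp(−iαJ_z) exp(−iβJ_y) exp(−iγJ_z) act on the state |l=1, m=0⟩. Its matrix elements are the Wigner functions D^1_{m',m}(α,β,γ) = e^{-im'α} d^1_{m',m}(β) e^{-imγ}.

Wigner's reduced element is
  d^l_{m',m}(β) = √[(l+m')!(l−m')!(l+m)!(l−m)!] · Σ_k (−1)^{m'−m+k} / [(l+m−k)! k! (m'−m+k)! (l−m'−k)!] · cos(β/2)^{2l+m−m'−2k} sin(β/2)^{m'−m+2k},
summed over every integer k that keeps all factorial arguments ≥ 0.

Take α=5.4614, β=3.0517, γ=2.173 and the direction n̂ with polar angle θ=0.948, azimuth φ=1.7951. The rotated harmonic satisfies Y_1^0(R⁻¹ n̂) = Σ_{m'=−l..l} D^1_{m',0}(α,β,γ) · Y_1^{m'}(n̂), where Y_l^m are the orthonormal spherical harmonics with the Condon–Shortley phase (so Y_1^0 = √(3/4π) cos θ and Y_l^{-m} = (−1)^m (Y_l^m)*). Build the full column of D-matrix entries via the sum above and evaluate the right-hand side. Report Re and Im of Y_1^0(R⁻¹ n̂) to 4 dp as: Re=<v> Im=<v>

Re=-0.3147 Im=0.0000

Need the full column D^1_{m',0} for m'=−1..1 at α=5.4614, β=3.0517, γ=2.173.
cos(β/2)=0.044931, sin(β/2)=0.998990
d^1_{-1,0}: single k=1 term ⇒ +0.063478;  D = +0.043223-0.046489i
d^1_{0,0}: k∈[0..1] ⇒ +0.002019 -0.997981 = -0.995962;  D = -0.995962+0.000000i
d^1_{1,0}: single k=0 term ⇒ -0.063478;  D = -0.043223-0.046489i
Y_1^{m'}(θ=0.948,φ=1.7951) and Σ D·Y over m':
  (+0.0432-0.0465i)·(-0.0624-0.2736i)  (-0.9960+0.0000i)·(+0.2850+0.0000i)  (-0.0432-0.0465i)·(+0.0624-0.2736i)
Y_1^0(R⁻¹ n̂) = -0.314690+0.000000i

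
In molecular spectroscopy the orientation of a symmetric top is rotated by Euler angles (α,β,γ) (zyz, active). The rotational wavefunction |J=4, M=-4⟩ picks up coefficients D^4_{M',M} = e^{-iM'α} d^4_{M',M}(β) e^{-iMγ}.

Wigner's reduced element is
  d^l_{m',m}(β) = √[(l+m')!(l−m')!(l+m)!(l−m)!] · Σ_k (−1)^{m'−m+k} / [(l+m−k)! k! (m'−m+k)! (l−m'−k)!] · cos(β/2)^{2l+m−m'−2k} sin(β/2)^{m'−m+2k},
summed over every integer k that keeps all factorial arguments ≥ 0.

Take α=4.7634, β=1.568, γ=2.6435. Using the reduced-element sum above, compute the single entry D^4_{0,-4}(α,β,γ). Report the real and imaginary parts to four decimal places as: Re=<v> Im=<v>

D^4_{0,-4}(4.7634,1.568,2.6435) = e^{-i·0·4.7634}·d^4_{0,-4}(1.568)·e^{-i·-4·2.6435}. Compute d first:
Half-angle: c=0.708095, s=0.706117. N=√(24·24·1·40320)=4819.161753
The bounds max(0,m−m')=0 and min(l+m,l−m')=0 give 1 term
  k=0: (−1)^4·4819.1618/(576)·0.7081^4·0.7061^4 = +0.522904
d^4_{0,-4}(1.568) = +0.522904
D = (+1.000000+0.000000i)·(+0.522904)·(-0.409197-0.912446i) = -0.213971-0.477122i

Re=-0.2140 Im=-0.4771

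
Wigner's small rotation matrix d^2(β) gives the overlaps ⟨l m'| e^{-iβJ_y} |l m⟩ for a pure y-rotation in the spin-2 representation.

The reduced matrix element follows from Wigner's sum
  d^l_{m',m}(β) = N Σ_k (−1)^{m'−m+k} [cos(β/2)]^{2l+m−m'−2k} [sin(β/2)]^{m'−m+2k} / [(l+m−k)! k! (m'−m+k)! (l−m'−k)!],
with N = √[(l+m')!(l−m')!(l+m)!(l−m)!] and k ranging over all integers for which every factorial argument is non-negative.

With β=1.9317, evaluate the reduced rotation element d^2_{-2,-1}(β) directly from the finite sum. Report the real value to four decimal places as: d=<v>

d^2_{-2,-1}(β=1.9317) via Wigner's sum:
With c≡cos(β/2)=0.568718 and s≡sin(β/2)=0.822533, N=[1·24·1·6]^{1/2}=12.000000
k∈{1} keeps every argument non-negative
  k=1: (−1)^0·12.0000/(6)·0.5687^3·0.8225^1 = +0.302603
d^2_{-2,-1}(1.9317) = +0.302603

d=0.3026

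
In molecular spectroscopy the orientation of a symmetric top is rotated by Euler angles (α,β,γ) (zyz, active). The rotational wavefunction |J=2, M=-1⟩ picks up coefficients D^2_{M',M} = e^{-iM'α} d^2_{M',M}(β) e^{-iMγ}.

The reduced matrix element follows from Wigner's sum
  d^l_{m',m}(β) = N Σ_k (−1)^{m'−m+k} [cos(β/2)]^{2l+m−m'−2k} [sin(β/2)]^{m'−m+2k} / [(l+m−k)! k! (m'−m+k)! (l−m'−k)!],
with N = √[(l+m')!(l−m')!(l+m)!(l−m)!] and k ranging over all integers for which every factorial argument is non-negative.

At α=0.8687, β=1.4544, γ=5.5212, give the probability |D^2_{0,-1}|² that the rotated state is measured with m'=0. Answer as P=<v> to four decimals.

P=0.0200

D^2_{0,-1}(0.8687,1.4544,5.5212) = e^{-i·0·0.8687}·d^2_{0,-1}(1.4544)·e^{-i·-1·5.5212}. Compute d first:
Half-angle: c=0.747039, s=0.664781. N=√(2·2·1·6)=4.898979
k: max(0,(-1)−(0))=0 … min(2+(-1),2−(0))=1
  k=0: (−1)^1·4.8990/(2)·0.7470^3·0.6648^1 = -0.678865
  k=1: (−1)^2·4.8990/(2)·0.7470^1·0.6648^3 = +0.537593
d^2_{0,-1}(1.4544) = -0.678865 +0.537593 = -0.141272
|D^2_{0,-1}|² = |d^2_{0,-1}(β)|² = (-0.141272)² = 0.019958 (the z-rotation phases have unit modulus)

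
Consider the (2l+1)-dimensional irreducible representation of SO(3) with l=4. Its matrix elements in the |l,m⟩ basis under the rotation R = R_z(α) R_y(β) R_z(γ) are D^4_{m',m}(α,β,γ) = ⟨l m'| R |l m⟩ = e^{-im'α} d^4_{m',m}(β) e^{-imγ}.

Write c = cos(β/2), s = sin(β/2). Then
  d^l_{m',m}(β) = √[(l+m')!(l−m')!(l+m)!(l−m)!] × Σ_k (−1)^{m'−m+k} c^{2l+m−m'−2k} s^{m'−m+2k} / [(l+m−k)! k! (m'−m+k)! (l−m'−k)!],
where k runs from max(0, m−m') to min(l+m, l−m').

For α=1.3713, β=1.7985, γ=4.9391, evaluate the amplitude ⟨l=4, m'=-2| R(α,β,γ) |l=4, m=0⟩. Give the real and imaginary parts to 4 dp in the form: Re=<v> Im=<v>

First d^4_{-2,0}(β=1.7985), then the phase factors e^{-i(-2)α} and e^{-i(0)γ}:
With c≡cos(β/2)=0.622197 and s≡sin(β/2)=0.782860, N=[2·720·24·24]^{1/2}=910.735966
k∈{2,3,4} keeps every argument non-negative
  k=2: (−1)^0·910.7360/(96)·0.6222^6·0.7829^2 = +0.337333
  k=3: (−1)^1·910.7360/(36)·0.6222^4·0.7829^4 = -1.424098
  k=4: (−1)^2·910.7360/(96)·0.6222^2·0.7829^6 = +0.845442
d^4_{-2,0}(1.7985) = +0.337333 -1.424098 +0.845442 = -0.241323
Attach z-rotation phases: D = e^{-i(-2)(1.3713)}·(-0.241323)·e^{-i(0)(4.9391)} = +0.222368-0.093752i

Re=0.2224 Im=-0.0938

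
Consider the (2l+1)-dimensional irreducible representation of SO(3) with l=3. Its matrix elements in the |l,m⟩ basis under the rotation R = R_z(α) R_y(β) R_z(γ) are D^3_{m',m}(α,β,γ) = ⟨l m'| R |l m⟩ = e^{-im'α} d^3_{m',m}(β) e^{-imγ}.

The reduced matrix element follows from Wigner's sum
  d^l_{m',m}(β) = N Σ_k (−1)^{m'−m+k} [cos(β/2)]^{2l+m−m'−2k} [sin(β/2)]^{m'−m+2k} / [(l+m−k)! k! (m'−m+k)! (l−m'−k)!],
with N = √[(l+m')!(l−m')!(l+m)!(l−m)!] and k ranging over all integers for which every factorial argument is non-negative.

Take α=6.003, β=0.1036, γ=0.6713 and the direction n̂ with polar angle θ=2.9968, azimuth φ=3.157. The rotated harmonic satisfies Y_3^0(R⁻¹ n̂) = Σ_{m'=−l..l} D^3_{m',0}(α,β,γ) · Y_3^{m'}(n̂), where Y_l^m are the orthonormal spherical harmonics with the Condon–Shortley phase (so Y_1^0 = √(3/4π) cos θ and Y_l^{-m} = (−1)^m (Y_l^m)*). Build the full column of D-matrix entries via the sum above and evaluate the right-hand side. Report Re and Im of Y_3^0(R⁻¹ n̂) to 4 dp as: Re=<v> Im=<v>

Re=-0.7397 Im=0.0000

Need the full column D^3_{m',0} for m'=−3..3 at α=6.003, β=0.1036, γ=0.6713.
cos(β/2)=0.998659, sin(β/2)=0.051777
d^3_{-3,0}: single k=3 term ⇒ +0.000618;  D = +0.000412-0.000461i
d^3_{-2,0}: k∈[2..3] ⇒ +0.014605 -0.000039 = +0.014566;  D = +0.012338-0.007742i
d^3_{-1,0}: k∈[1..3] ⇒ +0.178161 -0.001437 +0.000001 = +0.176725;  D = +0.169834-0.048870i
d^3_{0,0}: k∈[0..3] ⇒ +0.991979 -0.023998 +0.000065 -0.000000 = +0.968045;  D = +0.968045+0.000000i
d^3_{1,0}: k∈[0..2] ⇒ -0.178161 +0.001437 -0.000001 = -0.176725;  D = -0.169834-0.048870i
d^3_{2,0}: k∈[0..1] ⇒ +0.014605 -0.000039 = +0.014566;  D = +0.012338+0.007742i
d^3_{3,0}: single k=0 term ⇒ -0.000618;  D = -0.000412-0.000461i
Y_3^{m'}(θ=2.9968,φ=3.157) and Σ D·Y over m':
  (+0.0004-0.0005i)·(-0.0013+0.0001i)  (+0.0123-0.0077i)·(-0.0210+0.0006i)  (+0.1698-0.0489i)·(-0.1816+0.0028i)  (+0.9680+0.0000i)·(-0.7001+0.0000i)  (-0.1698-0.0489i)·(+0.1816+0.0028i)  (+0.0123+0.0077i)·(-0.0210-0.0006i)  (-0.0004-0.0005i)·(+0.0013+0.0001i)
Y_3^0(R⁻¹ n̂) = -0.739668-0.000000i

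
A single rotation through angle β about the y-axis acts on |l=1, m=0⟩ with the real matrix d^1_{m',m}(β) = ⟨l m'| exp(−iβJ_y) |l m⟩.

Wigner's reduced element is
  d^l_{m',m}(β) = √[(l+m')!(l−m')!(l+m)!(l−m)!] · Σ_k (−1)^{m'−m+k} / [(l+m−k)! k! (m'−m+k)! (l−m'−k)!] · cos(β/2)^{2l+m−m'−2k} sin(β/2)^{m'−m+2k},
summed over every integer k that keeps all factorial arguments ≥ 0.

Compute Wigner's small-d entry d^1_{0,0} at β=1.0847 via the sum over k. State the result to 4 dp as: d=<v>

d^1_{0,0}(β=1.0847) via Wigner's sum:
Half-angle: c=0.856498, s=0.516150. N=√(1·1·1·1)=1.000000
k∈{0,1} keeps every argument non-negative
  k=0: (−1)^0·1.0000/(1)·0.8565^2·0.5162^0 = +0.733589
  k=1: (−1)^1·1.0000/(1)·0.8565^0·0.5162^2 = -0.266411
d^1_{0,0}(1.0847) = +0.733589 -0.266411 = +0.467178

d=0.4672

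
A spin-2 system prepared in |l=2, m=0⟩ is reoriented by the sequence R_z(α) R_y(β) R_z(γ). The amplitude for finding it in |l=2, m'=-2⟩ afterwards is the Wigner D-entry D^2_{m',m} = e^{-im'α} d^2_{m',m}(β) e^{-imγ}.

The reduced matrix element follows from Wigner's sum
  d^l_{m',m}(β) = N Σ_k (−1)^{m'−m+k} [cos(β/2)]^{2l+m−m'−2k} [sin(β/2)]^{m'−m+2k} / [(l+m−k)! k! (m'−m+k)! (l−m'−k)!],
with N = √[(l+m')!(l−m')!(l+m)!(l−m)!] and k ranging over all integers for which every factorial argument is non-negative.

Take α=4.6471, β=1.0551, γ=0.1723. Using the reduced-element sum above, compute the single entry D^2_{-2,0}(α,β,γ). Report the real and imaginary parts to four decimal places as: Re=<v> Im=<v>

D^2_{-2,0}(4.6471,1.0551,0.1723) = e^{-i·-2·4.6471}·d^2_{-2,0}(1.0551)·e^{-i·0·0.1723}. Compute d first:
Half-angle: c=0.864043, s=0.503418. N=√(1·24·2·2)=9.797959
k: max(0,(0)−(-2))=2 … min(2+(0),2−(-2))=2
  k=2: (−1)^0·9.7980/(4)·0.8640^2·0.5034^2 = +0.463451
d^2_{-2,0}(1.0551) = +0.463451
Attach z-rotation phases: D = e^{-i(-2)(4.6471)}·(+0.463451)·e^{-i(0)(0.1723)} = -0.459505+0.060345i

Re=-0.4595 Im=0.0603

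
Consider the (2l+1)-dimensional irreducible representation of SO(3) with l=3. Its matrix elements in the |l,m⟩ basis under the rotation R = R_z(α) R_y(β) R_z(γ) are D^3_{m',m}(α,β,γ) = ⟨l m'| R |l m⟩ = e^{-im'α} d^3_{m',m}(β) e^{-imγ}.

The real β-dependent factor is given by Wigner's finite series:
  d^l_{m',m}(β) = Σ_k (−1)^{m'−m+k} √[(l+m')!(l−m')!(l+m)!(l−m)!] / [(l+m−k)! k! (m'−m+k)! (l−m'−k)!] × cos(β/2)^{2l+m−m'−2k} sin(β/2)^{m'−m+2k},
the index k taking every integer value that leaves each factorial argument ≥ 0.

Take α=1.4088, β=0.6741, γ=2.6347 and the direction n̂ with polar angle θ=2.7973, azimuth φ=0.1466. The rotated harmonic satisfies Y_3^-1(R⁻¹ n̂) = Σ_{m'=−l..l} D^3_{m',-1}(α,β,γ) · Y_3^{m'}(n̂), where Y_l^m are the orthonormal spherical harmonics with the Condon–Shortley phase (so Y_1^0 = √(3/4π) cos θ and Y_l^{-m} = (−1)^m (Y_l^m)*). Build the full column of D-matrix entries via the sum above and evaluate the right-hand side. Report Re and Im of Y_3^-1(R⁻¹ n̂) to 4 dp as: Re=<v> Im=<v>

Re=-0.2998 Im=0.0174

Need the full column D^3_{m',-1} for m'=−3..3 at α=1.4088, β=0.6741, γ=2.6347.
cos(β/2)=0.943734, sin(β/2)=0.330705
d^3_{-3,-1}: single k=2 term ⇒ +0.335989;  D = +0.281426+0.183544i
d^3_{-2,-1}: k∈[1..2] ⇒ +0.782869 -0.192265 = +0.590604;  D = +0.398198-0.436178i
d^3_{-1,-1}: k∈[0..2] ⇒ +0.706478 -0.694016 +0.063916 = +0.076378;  D = -0.047363-0.059920i
d^3_{0,-1}: k∈[0..2] ⇒ -0.857590 +0.315923 -0.012931 = -0.554598;  D = +0.484861-0.269237i
d^3_{1,-1}: k∈[0..2] ⇒ +0.520512 -0.085222 +0.001308 = +0.436598;  D = +0.147613+0.410887i
d^3_{2,-1}: k∈[0..1] ⇒ -0.192265 +0.011805 = -0.180460;  D = -0.177450+0.032822i
d^3_{3,-1}: single k=0 term ⇒ +0.041258;  D = -0.000862-0.041249i
Y_3^{m'}(θ=2.7973,φ=0.1466) and Σ D·Y over m':
  (+0.2814+0.1835i)·(+0.0145-0.0068i)  (+0.3982-0.4362i)·(-0.1049+0.0317i)  (-0.0474-0.0599i)·(+0.3702-0.0547i)  (+0.4849-0.2692i)·(-0.5025+0.0000i)  (+0.1476+0.4109i)·(-0.3702-0.0547i)  (-0.1775+0.0328i)·(-0.1049-0.0317i)  (-0.0009-0.0412i)·(-0.0145-0.0068i)
Y_3^-1(R⁻¹ n̂) = -0.299848+0.017417i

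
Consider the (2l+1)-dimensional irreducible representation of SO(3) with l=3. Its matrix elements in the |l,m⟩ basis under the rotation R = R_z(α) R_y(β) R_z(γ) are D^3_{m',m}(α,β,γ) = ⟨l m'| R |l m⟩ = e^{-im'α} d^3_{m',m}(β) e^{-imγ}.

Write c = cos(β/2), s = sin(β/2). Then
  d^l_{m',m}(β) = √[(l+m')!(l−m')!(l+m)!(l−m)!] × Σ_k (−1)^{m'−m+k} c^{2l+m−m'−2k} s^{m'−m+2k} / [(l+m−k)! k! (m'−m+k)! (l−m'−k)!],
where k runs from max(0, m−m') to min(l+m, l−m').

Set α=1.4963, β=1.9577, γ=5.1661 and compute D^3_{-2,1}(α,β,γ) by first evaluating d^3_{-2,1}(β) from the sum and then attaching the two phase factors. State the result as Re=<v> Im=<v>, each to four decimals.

Re=0.0377 Im=0.0548

First d^3_{-2,1}(β=1.9577), then the phase factors e^{-i(-2)α} and e^{-i(1)γ}:
c=cos(1.9577/2)=0.557977, s=sin(1.9577/2)=0.829856; N=√[1·120·24·2]=75.894664
k∈{3,4} keeps every argument non-negative
  k=3: (−1)^0·75.8947/(12)·0.5580^3·0.8299^3 = +0.627897
  k=4: (−1)^1·75.8947/(24)·0.5580^1·0.8299^5 = -0.694434
d^3_{-2,1}(1.9577) = +0.627897 -0.694434 = -0.066537
Phases: e^{-i·(-2)·1.4963}=-0.988921+0.148442i, e^{-i·(1)·5.1661}=+0.438304+0.898827i ⇒ D=+0.037718+0.054814i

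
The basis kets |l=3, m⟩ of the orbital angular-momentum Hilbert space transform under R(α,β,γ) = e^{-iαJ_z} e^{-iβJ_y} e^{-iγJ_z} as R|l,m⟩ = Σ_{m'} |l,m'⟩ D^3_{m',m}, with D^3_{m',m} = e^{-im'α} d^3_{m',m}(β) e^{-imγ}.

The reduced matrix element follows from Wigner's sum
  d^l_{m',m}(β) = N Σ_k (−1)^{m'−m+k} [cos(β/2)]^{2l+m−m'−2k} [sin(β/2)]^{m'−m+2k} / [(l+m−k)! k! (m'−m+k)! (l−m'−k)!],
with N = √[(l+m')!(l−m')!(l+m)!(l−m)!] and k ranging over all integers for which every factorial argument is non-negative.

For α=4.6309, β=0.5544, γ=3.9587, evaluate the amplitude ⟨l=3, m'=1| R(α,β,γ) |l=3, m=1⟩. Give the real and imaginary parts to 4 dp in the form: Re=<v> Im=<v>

First d^3_{1,1}(β=0.5544), then the phase factors e^{-i(1)α} and e^{-i(1)γ}:
With c≡cos(β/2)=0.961825 and s≡sin(β/2)=0.273664, N=[24·2·24·2]^{1/2}=48.000000
The bounds max(0,m−m')=0 and min(l+m,l−m')=2 give 3 terms
  k=0: (−1)^0·48.0000/(48)·0.9618^6·0.2737^0 = +0.791731
  k=1: (−1)^1·48.0000/(6)·0.9618^4·0.2737^2 = -0.512754
  k=2: (−1)^2·48.0000/(8)·0.9618^2·0.2737^4 = +0.031132
d^3_{1,1}(0.5544) = +0.791731 -0.512754 +0.031132 = +0.310109
Phases: e^{-i·(1)·4.6309}=-0.081399+0.996682i, e^{-i·(1)·3.9587}=-0.684333+0.729169i ⇒ D=-0.208097-0.229920i

Re=-0.2081 Im=-0.2299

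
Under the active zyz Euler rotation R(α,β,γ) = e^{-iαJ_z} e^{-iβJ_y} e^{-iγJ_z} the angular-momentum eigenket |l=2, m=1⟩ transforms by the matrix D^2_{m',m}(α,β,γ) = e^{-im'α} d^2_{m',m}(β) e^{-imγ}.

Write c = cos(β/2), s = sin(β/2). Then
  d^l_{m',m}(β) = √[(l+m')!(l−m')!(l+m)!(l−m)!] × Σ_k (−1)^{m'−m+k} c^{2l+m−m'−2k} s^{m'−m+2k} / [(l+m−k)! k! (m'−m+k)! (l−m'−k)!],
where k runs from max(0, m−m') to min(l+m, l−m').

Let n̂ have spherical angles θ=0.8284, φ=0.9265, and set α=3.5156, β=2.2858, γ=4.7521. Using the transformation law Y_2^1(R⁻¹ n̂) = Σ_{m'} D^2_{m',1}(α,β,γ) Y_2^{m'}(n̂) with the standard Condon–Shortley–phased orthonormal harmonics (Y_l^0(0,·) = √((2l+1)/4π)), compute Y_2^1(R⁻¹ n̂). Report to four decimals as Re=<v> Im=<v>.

Need the full column D^2_{m',1} for m'=−2..2 at α=3.5156, β=2.2858, γ=4.7521.
cos(β/2)=0.414958, sin(β/2)=0.909841
d^2_{-2,1}: single k=3 term ⇒ +0.625072;  D = -0.406638+0.474721i
d^2_{-1,1}: k∈[2..3] ⇒ +0.427622 -0.685270 = -0.257648;  D = -0.084535+0.243385i
d^2_{0,1}: k∈[1..2] ⇒ +0.159240 -0.765553 = -0.606313;  D = -0.024071-0.605835i
d^2_{1,1}: k∈[0..1] ⇒ +0.029649 -0.427622 = -0.397972;  D = +0.159992+0.364396i
d^2_{2,1}: single k=0 term ⇒ -0.130019;  D = -0.092151-0.091723i
Y_2^{m'}(θ=0.8284,φ=0.9265) and Σ D·Y over m':
  (-0.4066+0.4747i)·(-0.0584-0.2014i)  (-0.0845+0.2434i)·(+0.2312-0.3077i)  (-0.0241-0.6058i)·(+0.1171+0.0000i)  (+0.1600+0.3644i)·(-0.2312-0.3077i)  (-0.0922-0.0917i)·(-0.0584+0.2014i)
Y_2^1(R⁻¹ n̂) = +0.270900-0.081129i

Re=0.2709 Im=-0.0811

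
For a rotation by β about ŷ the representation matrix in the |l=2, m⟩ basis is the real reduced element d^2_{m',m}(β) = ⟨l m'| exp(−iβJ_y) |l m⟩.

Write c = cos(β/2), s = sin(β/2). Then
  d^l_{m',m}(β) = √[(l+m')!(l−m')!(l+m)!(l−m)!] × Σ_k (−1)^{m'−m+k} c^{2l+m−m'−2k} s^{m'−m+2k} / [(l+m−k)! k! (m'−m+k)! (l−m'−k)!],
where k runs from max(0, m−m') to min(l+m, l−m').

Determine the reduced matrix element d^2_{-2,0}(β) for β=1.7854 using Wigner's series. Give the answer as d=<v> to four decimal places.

d=0.5846

d^2_{-2,0}(β=1.7854) via Wigner's sum:
Half-angle: c=0.627312, s=0.778768. N=√(1·24·2·2)=9.797959
k: max(0,(0)−(-2))=2 … min(2+(0),2−(-2))=2
  k=2: (−1)^0·9.7980/(4)·0.6273^2·0.7788^2 = +0.584600
d^2_{-2,0}(1.7854) = +0.584600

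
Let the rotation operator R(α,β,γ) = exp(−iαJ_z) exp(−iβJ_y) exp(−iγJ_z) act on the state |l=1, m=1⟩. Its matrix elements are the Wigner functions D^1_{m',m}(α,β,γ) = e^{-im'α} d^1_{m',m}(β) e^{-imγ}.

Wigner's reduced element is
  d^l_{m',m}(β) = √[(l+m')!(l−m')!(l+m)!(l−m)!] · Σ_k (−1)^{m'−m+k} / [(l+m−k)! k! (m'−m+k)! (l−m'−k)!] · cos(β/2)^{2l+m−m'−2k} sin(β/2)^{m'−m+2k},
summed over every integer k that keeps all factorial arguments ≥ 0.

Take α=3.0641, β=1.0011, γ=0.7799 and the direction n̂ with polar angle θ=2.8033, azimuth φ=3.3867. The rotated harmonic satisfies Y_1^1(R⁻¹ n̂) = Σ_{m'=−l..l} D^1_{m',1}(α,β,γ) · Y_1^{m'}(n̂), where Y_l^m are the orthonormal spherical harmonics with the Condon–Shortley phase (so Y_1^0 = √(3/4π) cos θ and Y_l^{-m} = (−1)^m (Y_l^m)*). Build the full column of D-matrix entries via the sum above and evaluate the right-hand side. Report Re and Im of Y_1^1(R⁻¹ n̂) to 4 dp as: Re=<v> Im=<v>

Re=-0.2624 Im=0.2084

Need the full column D^1_{m',1} for m'=−1..1 at α=3.0641, β=1.0011, γ=0.7799.
cos(β/2)=0.877319, sin(β/2)=0.479908
d^1_{-1,1}: single k=2 term ⇒ +0.230312;  D = -0.150719+0.174148i
d^1_{0,1}: single k=1 term ⇒ +0.595430;  D = +0.423341-0.418711i
d^1_{1,1}: single k=0 term ⇒ +0.769688;  D = -0.587495+0.497262i
Y_1^{m'}(θ=2.8033,φ=3.3867) and Σ D·Y over m':
  (-0.1507+0.1741i)·(-0.1112+0.0278i)  (+0.4233-0.4187i)·(-0.4609+0.0000i)  (-0.5875+0.4973i)·(+0.1112+0.0278i)
Y_1^1(R⁻¹ n̂) = -0.262388+0.208390i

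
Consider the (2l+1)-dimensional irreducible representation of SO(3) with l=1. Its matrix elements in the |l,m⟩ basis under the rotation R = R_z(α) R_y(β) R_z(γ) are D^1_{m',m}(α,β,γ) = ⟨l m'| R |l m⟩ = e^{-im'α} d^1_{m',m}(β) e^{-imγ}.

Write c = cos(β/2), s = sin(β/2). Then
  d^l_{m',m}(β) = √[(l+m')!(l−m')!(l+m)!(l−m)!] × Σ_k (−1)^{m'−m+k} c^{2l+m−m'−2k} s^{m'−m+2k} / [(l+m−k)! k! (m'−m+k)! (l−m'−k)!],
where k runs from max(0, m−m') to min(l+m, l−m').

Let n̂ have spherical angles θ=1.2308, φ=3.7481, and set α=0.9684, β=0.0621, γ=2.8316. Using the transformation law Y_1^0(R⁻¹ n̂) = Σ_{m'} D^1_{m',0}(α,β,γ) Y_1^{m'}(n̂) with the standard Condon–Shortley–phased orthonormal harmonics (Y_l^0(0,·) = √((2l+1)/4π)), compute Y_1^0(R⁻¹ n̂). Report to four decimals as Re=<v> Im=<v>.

Need the full column D^1_{m',0} for m'=−1..1 at α=0.9684, β=0.0621, γ=2.8316.
cos(β/2)=0.999518, sin(β/2)=0.031045
d^1_{-1,0}: single k=1 term ⇒ +0.043883;  D = +0.024865+0.036159i
d^1_{0,0}: k∈[0..1] ⇒ +0.999036 -0.000964 = +0.998072;  D = +0.998072+0.000000i
d^1_{1,0}: single k=0 term ⇒ -0.043883;  D = -0.024865+0.036159i
Y_1^{m'}(θ=1.2308,φ=3.7481) and Σ D·Y over m':
  (+0.0249+0.0362i)·(-0.2676+0.1857i)  (+0.9981+0.0000i)·(+0.1629+0.0000i)  (-0.0249+0.0362i)·(+0.2676+0.1857i)
Y_1^0(R⁻¹ n̂) = +0.135892+0.000000i

Re=0.1359 Im=0.0000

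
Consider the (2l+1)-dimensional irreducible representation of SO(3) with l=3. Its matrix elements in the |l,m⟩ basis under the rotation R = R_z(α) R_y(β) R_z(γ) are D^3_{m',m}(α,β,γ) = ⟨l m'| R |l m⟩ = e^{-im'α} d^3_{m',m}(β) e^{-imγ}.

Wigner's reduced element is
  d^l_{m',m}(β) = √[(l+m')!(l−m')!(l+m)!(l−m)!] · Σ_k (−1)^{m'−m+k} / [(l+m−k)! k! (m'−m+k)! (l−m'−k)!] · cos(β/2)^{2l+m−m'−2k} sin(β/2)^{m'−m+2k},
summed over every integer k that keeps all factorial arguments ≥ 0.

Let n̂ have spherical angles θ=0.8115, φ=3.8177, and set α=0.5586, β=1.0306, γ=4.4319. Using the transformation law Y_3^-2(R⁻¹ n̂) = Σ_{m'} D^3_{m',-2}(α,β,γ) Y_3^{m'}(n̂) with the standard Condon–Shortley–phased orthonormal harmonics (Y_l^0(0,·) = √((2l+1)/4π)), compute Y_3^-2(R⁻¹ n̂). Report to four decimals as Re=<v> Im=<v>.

Re=0.1856 Im=-0.1686

Need the full column D^3_{m',-2} for m'=−3..3 at α=0.5586, β=1.0306, γ=4.4319.
cos(β/2)=0.870145, sin(β/2)=0.492796
d^3_{-3,-2}: single k=1 term ⇒ +0.602144;  D = -0.265147-0.540625i
d^3_{-2,-2}: k∈[0..1] ⇒ +0.434060 -0.696098 = -0.262039;  D = +0.222538+0.138351i
d^3_{-1,-2}: k∈[0..1] ⇒ -0.777365 +0.498662 = -0.278703;  D = +0.278703-0.000663i
d^3_{0,-2}: k∈[0..1] ⇒ +0.762537 -0.244575 = +0.517962;  D = -0.438577+0.275564i
d^3_{1,-2}: k∈[0..1] ⇒ -0.498662 +0.079970 = -0.418692;  D = +0.182576-0.376788i
d^3_{2,-2}: k∈[0..1] ⇒ +0.223265 -0.014322 = +0.208944;  D = +0.022394+0.207740i
d^3_{3,-2}: single k=0 term ⇒ -0.061944;  D = -0.038271-0.048708i
Y_3^{m'}(θ=0.8115,φ=3.8177) and Σ D·Y over m':
  (-0.2651-0.5406i)·(+0.0703+0.1428i)  (+0.2225+0.1384i)·(+0.0803-0.3613i)  (+0.2787-0.0007i)·(-0.2504+0.2009i)  (-0.4386+0.2756i)·(-0.1620+0.0000i)  (+0.1826-0.3768i)·(+0.2504+0.2009i)  (+0.0224+0.2077i)·(+0.0803+0.3613i)  (-0.0383-0.0487i)·(-0.0703+0.1428i)
Y_3^-2(R⁻¹ n̂) = +0.185595-0.168621i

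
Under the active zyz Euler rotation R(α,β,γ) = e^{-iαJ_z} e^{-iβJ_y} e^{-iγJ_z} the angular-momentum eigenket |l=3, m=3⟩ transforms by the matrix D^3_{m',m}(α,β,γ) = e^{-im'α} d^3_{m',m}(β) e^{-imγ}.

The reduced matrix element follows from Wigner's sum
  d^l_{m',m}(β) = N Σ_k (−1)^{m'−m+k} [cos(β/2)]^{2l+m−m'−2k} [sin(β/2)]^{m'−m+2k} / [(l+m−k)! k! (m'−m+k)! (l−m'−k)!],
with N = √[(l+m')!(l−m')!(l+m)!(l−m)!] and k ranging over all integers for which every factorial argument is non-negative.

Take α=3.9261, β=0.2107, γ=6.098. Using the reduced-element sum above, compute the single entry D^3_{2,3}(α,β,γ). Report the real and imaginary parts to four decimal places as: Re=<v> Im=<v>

Split into d^3_{2,3}(β=0.2107) × two z-phases.
c=cos(0.2107/2)=0.994456, s=sin(0.2107/2)=0.105155; N=√[120·1·720·1]=293.938769
k: max(0,(3)−(2))=1 … min(3+(3),3−(2))=1
  k=1: (−1)^0·293.9388/(120)·0.9945^5·0.1052^1 = +0.250515
d^3_{2,3}(0.2107) = +0.250515
Attach z-rotation phases: D = e^{-i(2)(3.9261)}·(+0.250515)·e^{-i(3)(6.098)} = +0.132505-0.212604i

Re=0.1325 Im=-0.2126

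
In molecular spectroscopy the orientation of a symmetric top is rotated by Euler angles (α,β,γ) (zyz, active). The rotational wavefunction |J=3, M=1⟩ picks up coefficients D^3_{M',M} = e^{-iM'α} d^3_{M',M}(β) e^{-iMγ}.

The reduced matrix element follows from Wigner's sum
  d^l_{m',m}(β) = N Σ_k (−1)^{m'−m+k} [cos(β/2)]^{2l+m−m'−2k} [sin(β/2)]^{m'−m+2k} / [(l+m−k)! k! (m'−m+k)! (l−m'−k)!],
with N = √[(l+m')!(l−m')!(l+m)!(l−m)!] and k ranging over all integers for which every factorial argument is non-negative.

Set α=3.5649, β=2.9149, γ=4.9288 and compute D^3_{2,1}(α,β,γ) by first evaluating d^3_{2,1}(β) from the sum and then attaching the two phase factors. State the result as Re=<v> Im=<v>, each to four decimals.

Re=0.0078 Im=0.0043

D^3_{2,1}(3.5649,2.9149,4.9288) = e^{-i·2·3.5649}·d^3_{2,1}(2.9149)·e^{-i·1·4.9288}. Compute d first:
Half-angle: c=0.113104, s=0.993583. N=√(120·1·24·2)=75.894664
Admissible k: 0..1 (factorial args all ≥0)
  k=0: (−1)^1·75.8947/(24)·0.1131^5·0.9936^1 = -0.000058
  k=1: (−1)^2·75.8947/(12)·0.1131^3·0.9936^3 = +0.008976
d^3_{2,1}(2.9149) = -0.000058 +0.008976 = +0.008918
Attach z-rotation phases: D = e^{-i(2)(3.5649)}·(+0.008918)·e^{-i(1)(4.9288)} = +0.007793+0.004336i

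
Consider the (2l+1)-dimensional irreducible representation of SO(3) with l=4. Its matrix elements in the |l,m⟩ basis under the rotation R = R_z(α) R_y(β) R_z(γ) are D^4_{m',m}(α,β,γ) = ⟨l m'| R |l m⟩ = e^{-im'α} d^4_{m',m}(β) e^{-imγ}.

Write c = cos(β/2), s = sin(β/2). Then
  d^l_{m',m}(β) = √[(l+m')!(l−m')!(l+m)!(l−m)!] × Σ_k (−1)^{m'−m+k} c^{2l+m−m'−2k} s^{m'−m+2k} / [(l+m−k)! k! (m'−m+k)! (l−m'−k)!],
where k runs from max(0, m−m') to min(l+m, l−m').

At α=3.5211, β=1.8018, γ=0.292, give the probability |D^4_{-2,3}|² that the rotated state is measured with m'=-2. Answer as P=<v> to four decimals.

P=0.1389

Split into d^4_{-2,3}(β=1.8018) × two z-phases.
Half-angle: c=0.620905, s=0.783886. N=√(2·720·5040·1)=2693.993318
k: max(0,(3)−(-2))=5 … min(4+(3),4−(-2))=6
  k=5: (−1)^0·2693.9933/(240)·0.6209^3·0.7839^5 = +0.795289
  k=6: (−1)^1·2693.9933/(720)·0.6209^1·0.7839^7 = -0.422532
d^4_{-2,3}(1.8018) = +0.795289 -0.422532 = +0.372757
|D^4_{-2,3}|² = |d^4_{-2,3}(β)|² = (+0.372757)² = 0.138948 (the z-rotation phases have unit modulus)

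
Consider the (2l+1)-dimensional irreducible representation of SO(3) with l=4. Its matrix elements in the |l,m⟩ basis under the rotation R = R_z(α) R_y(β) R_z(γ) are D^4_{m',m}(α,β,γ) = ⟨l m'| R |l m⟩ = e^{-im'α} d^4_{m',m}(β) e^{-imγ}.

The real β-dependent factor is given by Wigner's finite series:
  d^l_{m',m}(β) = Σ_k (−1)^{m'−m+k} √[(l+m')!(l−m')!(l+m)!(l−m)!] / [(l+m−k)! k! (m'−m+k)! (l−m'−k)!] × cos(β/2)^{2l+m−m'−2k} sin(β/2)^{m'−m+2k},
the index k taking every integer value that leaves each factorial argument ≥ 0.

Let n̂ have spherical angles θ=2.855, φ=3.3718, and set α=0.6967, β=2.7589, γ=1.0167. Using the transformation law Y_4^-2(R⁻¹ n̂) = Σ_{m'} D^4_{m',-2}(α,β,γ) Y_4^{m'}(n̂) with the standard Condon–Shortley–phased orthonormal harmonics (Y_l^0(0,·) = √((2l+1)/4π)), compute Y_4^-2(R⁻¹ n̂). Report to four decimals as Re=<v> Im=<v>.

Need the full column D^4_{m',-2} for m'=−4..4 at α=0.6967, β=2.7589, γ=1.0167.
cos(β/2)=0.190181, sin(β/2)=0.981749
d^4_{-4,-2}: single k=2 term ⇒ +0.000241;  D = +0.000026-0.000240i
d^4_{-3,-2}: k∈[1..2] ⇒ +0.000033 -0.002643 = -0.002609;  D = +0.001449+0.002170i
d^4_{-2,-2}: k∈[0..2] ⇒ +0.000002 -0.000547 +0.018229 = +0.017683;  D = -0.016969-0.004975i
d^4_{-1,-2}: k∈[0..2] ⇒ -0.000037 +0.004994 -0.088719 = -0.083763;  D = +0.076771-0.033503i
d^4_{0,-2}: k∈[0..2] ⇒ +0.000433 -0.030744 +0.307226 = +0.276915;  D = -0.123581+0.247809i
d^4_{1,-2}: k∈[0..2] ⇒ -0.003329 +0.133079 -0.709262 = -0.579512;  D = -0.134426-0.563706i
d^4_{2,-2}: k∈[0..2] ⇒ +0.018229 -0.388613 +0.862987 = +0.492602;  D = +0.395114+0.294180i
d^4_{3,-2}: k∈[0..1] ⇒ -0.070419 +0.625510 = +0.555091;  D = +0.554199-0.031457i
d^4_{4,-2}: single k=0 term ⇒ +0.171362;  D = +0.124986-0.117233i
Y_4^{m'}(θ=2.855,φ=3.3718) and Σ D·Y over m':
  (+0.0000-0.0002i)·(+0.0017-0.0022i)  (+0.0014+0.0022i)·(+0.0209-0.0173i)  (-0.0170-0.0050i)·(+0.1303-0.0646i)  (+0.0768-0.0335i)·(+0.4297-0.1007i)  (-0.1236+0.2478i)·(+0.5318+0.0000i)  (-0.1344-0.5637i)·(-0.4297-0.1007i)  (+0.3951+0.2942i)·(+0.1303+0.0646i)  (+0.5542-0.0315i)·(-0.0209-0.0173i)  (+0.1250-0.1172i)·(+0.0017+0.0022i)
Y_4^-2(R⁻¹ n̂) = -0.016756+0.420922i

Re=-0.0168 Im=0.4209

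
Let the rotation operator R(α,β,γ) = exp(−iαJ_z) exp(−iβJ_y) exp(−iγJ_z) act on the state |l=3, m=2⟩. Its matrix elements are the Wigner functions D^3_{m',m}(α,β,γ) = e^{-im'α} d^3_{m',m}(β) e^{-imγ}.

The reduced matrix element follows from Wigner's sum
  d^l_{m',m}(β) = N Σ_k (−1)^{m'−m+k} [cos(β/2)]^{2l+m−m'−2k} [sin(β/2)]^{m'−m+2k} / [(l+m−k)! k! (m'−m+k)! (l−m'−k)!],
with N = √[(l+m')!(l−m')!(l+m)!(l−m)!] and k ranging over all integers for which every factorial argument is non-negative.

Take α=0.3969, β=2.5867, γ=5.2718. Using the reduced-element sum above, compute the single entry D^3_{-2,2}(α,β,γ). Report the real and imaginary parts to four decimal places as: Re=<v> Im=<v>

Split into d^3_{-2,2}(β=2.5867) × two z-phases.
Half-angle: c=0.273901, s=0.961758. N=√(1·120·120·1)=120.000000
k: max(0,(2)−(-2))=4 … min(3+(2),3−(-2))=5
  k=4: (−1)^0·120.0000/(24)·0.2739^2·0.9618^4 = +0.320936
  k=5: (−1)^1·120.0000/(120)·0.2739^0·0.9618^6 = -0.791398
d^3_{-2,2}(2.5867) = +0.320936 -0.791398 = -0.470462
Phases: e^{-i·(-2)·0.3969}=+0.701141+0.713023i, e^{-i·(2)·5.2718}=-0.436742+0.899587i ⇒ D=+0.445830-0.150232i

Re=0.4458 Im=-0.1502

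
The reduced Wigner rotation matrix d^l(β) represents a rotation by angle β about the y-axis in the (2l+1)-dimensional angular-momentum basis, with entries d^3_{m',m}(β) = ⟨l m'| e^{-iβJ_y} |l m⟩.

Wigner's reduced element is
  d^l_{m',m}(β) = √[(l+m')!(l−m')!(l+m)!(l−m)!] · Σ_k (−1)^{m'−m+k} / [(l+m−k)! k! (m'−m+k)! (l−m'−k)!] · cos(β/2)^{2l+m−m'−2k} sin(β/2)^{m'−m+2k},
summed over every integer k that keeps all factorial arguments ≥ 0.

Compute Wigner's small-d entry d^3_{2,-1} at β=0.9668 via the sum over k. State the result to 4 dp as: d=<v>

d^3_{2,-1}(β=0.9668) via Wigner's sum:
Half-angle: c=0.885420, s=0.464792. N=√(120·1·2·24)=75.894664
k∈{0,1} keeps every argument non-negative
  k=0: (−1)^3·75.8947/(12)·0.8854^3·0.4648^3 = -0.440813
  k=1: (−1)^4·75.8947/(24)·0.8854^1·0.4648^5 = +0.060736
d^3_{2,-1}(0.9668) = -0.440813 +0.060736 = -0.380077

d=-0.3801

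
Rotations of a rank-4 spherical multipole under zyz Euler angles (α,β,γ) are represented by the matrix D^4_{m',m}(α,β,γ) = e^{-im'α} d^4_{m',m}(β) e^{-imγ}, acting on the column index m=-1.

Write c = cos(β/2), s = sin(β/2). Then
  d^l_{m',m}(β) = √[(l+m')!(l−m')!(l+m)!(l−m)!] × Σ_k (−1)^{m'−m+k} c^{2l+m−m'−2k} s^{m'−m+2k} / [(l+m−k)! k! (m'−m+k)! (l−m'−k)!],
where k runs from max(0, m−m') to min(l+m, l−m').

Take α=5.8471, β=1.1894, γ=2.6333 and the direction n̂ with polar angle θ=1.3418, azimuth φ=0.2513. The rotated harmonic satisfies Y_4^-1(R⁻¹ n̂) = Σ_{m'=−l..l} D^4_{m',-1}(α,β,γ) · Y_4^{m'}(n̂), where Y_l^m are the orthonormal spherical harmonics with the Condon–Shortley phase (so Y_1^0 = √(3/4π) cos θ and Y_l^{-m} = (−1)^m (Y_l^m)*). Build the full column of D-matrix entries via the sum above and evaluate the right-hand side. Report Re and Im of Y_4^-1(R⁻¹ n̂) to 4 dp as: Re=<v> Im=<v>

Need the full column D^4_{m',-1} for m'=−4..4 at α=5.8471, β=1.1894, γ=2.6333.
cos(β/2)=0.828317, sin(β/2)=0.560260
d^4_{-4,-1}: single k=3 term ⇒ +0.513151;  D = +0.323399+0.398419i
d^4_{-3,-1}: k∈[2..3] ⇒ +0.804689 -0.613570 = +0.191120;  D = +0.046497+0.185377i
d^4_{-2,-1}: k∈[1..3] ⇒ +0.635917 -1.454647 +0.443663 = -0.375067;  D = +0.070957-0.368293i
d^4_{-1,-1}: k∈[0..3] ⇒ +0.221601 -1.520720 +1.391445 -0.212193 = -0.119867;  D = +0.070272-0.097108i
d^4_{0,-1}: k∈[0..3] ⇒ -0.670316 +1.839999 -0.841792 +0.064186 = +0.392078;  D = -0.342510+0.190819i
d^4_{1,-1}: k∈[0..3] ⇒ +1.013813 -1.391445 +0.318290 -0.009708 = -0.069050;  D = +0.068870-0.004982i
d^4_{2,-1}: k∈[0..2] ⇒ -0.969765 +0.665495 -0.060892 = -0.365162;  D = +0.341253+0.129962i
d^4_{3,-1}: k∈[0..1] ⇒ +0.613570 -0.168423 = +0.445146;  D = -0.310148-0.319317i
d^4_{4,-1}: single k=0 term ⇒ -0.234764;  D = +0.077127+0.221733i
Y_4^{m'}(θ=1.3418,φ=0.2513) and Σ D·Y over m':
  (+0.3234+0.3984i)·(+0.2134-0.3361i)  (+0.0465+0.1854i)·(+0.1913-0.1796i)  (+0.0710-0.3683i)·(-0.1778+0.0977i)  (+0.0703-0.0971i)·(-0.2674+0.0686i)  (-0.3425+0.1908i)·(+0.1637+0.0000i)  (+0.0689-0.0050i)·(+0.2674+0.0686i)  (+0.3413+0.1300i)·(-0.1778-0.0977i)  (-0.3101-0.3193i)·(-0.1913-0.1796i)  (+0.0771+0.2217i)·(+0.2134+0.3361i)
Y_4^-1(R⁻¹ n̂) = +0.115004+0.274832i

Re=0.1150 Im=0.2748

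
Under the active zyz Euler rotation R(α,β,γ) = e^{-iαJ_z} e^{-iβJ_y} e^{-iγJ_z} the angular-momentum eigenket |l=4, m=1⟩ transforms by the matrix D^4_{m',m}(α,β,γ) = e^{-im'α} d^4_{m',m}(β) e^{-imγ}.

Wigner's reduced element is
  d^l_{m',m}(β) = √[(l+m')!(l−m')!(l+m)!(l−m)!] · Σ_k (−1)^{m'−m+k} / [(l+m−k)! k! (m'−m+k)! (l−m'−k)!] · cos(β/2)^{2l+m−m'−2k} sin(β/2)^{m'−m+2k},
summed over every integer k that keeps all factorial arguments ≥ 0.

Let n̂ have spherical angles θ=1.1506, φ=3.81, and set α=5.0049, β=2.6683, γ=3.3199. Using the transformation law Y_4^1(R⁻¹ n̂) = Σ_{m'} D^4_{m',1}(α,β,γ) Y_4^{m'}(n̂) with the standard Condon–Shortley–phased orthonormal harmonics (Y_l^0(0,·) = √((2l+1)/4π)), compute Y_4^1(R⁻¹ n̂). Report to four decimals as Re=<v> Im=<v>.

Need the full column D^4_{m',1} for m'=−4..4 at α=5.0049, β=2.6683, γ=3.3199.
cos(β/2)=0.234444, sin(β/2)=0.972130
d^4_{-4,1}: single k=5 term ⇒ +0.083720;  D = -0.045815-0.070072i
d^4_{-3,1}: k∈[4..5] ⇒ +0.035692 -0.368208 = -0.332516;  D = -0.214016+0.254488i
d^4_{-2,1}: k∈[3..5] ⇒ +0.009202 -0.237325 +0.816102 = +0.587979;  D = +0.540015+0.232601i
d^4_{-1,1}: k∈[2..5] ⇒ +0.001569 -0.080942 +0.695847 -0.797616 = -0.181141;  D = +0.020642-0.179961i
d^4_{0,1}: k∈[1..4] ⇒ +0.000169 -0.017460 +0.300195 -0.860247 = -0.577342;  D = +0.568189-0.102400i
d^4_{1,1}: k∈[0..3] ⇒ +0.000009 -0.002354 +0.080942 -0.463898 = -0.385301;  D = +0.174779+0.343379i
d^4_{2,1}: k∈[0..2] ⇒ -0.000161 +0.013803 -0.158217 = -0.144574;  D = -0.104460+0.099949i
d^4_{3,1}: k∈[0..1] ⇒ +0.001246 -0.035692 = -0.034446;  D = -0.029979-0.016965i
d^4_{4,1}: single k=0 term ⇒ -0.004869;  D = +0.001074-0.004749i
Y_4^{m'}(θ=1.1506,φ=3.81) and Σ D·Y over m':
  (-0.0458-0.0701i)·(-0.2744-0.1387i)  (-0.2140+0.2545i)·(+0.1636+0.3525i)  (+0.5400+0.2326i)·(+0.0107-0.0447i)  (+0.0206-0.1800i)·(+0.2538-0.2004i)  (+0.5682-0.1024i)·(-0.1082+0.0000i)  (+0.1748+0.3434i)·(-0.2538-0.2004i)  (-0.1045+0.0999i)·(+0.0107+0.0447i)  (-0.0300-0.0170i)·(-0.1636+0.3525i)  (+0.0011-0.0047i)·(-0.2744+0.1387i)
Y_4^1(R⁻¹ n̂) = -0.167900-0.200740i

Re=-0.1679 Im=-0.2007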